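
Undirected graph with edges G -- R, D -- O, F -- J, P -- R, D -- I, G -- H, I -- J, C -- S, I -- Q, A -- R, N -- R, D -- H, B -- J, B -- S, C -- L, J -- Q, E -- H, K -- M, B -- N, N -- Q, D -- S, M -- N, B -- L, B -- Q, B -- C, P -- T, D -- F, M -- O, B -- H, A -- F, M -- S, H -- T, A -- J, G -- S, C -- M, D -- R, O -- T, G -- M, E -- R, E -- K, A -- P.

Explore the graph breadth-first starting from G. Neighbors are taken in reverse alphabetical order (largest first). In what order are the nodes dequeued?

G -> S -> R -> M -> H -> D -> C -> B -> P -> N -> E -> A -> O -> K -> T -> I -> F -> L -> Q -> J

Visit G; enqueue S, R, M, H → queue [S, R, M, H]
Visit S; enqueue D, C, B → queue [R, M, H, D, C, B]
Visit R; enqueue P, N, E, A → queue [M, H, D, C, B, P, N, E, A]
Visit M; enqueue O, K → queue [H, D, C, B, P, N, E, A, O, K]
Visit H; enqueue T → queue [D, C, B, P, N, E, A, O, K, T]
Visit D; enqueue I, F → queue [C, B, P, N, E, A, O, K, T, I, F]
Visit C; enqueue L → queue [B, P, N, E, A, O, K, T, I, F, L]
Visit B; enqueue Q, J → queue [P, N, E, A, O, K, T, I, F, L, Q, J]
Visit P → queue [N, E, A, O, K, T, I, F, L, Q, J]
Visit N → queue [E, A, O, K, T, I, F, L, Q, J]
Visit E → queue [A, O, K, T, I, F, L, Q, J]
Visit A → queue [O, K, T, I, F, L, Q, J]
Visit O → queue [K, T, I, F, L, Q, J]
Visit K → queue [T, I, F, L, Q, J]
Visit T → queue [I, F, L, Q, J]
Visit I → queue [F, L, Q, J]
Visit F → queue [L, Q, J]
Visit L → queue [Q, J]
Visit Q → queue [J]
Visit J → queue []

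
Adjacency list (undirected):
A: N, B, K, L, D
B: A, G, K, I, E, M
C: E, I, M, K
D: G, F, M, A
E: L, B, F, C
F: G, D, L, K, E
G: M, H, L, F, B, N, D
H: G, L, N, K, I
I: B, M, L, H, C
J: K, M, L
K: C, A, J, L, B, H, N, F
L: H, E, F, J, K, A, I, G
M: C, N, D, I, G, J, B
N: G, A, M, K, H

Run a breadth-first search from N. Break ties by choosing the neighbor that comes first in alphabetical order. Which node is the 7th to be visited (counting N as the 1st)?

B

Visit N; enqueue A, G, H, K, M → queue [A, G, H, K, M]
Visit A; enqueue B, D, L → queue [G, H, K, M, B, D, L]
Visit G; enqueue F → queue [H, K, M, B, D, L, F]
Visit H; enqueue I → queue [K, M, B, D, L, F, I]
Visit K; enqueue C, J → queue [M, B, D, L, F, I, C, J]
Visit M → queue [B, D, L, F, I, C, J]
Visit B; enqueue E → queue [D, L, F, I, C, J, E]
Visit D → queue [L, F, I, C, J, E]
Visit L → queue [F, I, C, J, E]
Visit F → queue [I, C, J, E]
Visit I → queue [C, J, E]
Visit C → queue [J, E]
Visit J → queue [E]
Visit E → queue []

Visit order: N, A, G, H, K, M, B, D, L, F, I, C, J, E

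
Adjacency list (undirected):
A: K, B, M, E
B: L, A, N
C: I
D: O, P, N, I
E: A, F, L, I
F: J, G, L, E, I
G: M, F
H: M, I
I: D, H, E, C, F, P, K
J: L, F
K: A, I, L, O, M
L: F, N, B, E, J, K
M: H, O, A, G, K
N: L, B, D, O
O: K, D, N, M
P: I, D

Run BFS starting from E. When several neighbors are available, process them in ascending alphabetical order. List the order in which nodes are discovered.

E -> A -> F -> I -> L -> B -> K -> M -> G -> J -> C -> D -> H -> P -> N -> O

Visit E; enqueue A, F, I, L → queue [A, F, I, L]
Visit A; enqueue B, K, M → queue [F, I, L, B, K, M]
Visit F; enqueue G, J → queue [I, L, B, K, M, G, J]
Visit I; enqueue C, D, H, P → queue [L, B, K, M, G, J, C, D, H, P]
Visit L; enqueue N → queue [B, K, M, G, J, C, D, H, P, N]
Visit B → queue [K, M, G, J, C, D, H, P, N]
Visit K; enqueue O → queue [M, G, J, C, D, H, P, N, O]
Visit M → queue [G, J, C, D, H, P, N, O]
Visit G → queue [J, C, D, H, P, N, O]
Visit J → queue [C, D, H, P, N, O]
Visit C → queue [D, H, P, N, O]
Visit D → queue [H, P, N, O]
Visit H → queue [P, N, O]
Visit P → queue [N, O]
Visit N → queue [O]
Visit O → queue []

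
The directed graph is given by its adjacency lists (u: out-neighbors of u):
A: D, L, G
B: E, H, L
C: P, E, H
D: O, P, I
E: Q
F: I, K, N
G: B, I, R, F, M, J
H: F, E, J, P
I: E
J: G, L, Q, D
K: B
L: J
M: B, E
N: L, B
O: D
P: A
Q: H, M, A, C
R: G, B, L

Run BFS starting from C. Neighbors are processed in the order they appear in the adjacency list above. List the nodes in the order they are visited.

C → P → E → H → A → Q → F → J → D → L → G → M → I → K → N → O → B → R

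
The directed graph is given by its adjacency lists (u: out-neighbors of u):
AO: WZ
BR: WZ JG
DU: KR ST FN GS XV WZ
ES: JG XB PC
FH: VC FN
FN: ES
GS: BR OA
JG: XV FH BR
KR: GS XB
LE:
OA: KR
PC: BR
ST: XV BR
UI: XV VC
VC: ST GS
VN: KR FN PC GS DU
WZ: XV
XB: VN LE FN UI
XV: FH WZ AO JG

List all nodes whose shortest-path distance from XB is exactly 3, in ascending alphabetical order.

Level 0: XB
Level 1: FN, LE, UI, VN
Level 2: DU, ES, GS, KR, PC, VC, XV
Level 3: AO, BR, FH, JG, OA, ST, WZ

AO, BR, FH, JG, OA, ST, WZ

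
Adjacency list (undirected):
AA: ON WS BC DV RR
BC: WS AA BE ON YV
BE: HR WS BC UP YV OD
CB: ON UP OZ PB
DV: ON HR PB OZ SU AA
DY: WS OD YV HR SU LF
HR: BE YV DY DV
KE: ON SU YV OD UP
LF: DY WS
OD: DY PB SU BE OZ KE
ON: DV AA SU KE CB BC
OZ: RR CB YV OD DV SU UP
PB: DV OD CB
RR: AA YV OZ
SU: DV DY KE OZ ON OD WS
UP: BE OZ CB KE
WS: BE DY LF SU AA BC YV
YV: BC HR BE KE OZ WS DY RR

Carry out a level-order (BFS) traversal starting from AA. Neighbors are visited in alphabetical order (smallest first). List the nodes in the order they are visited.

Visit AA; enqueue BC, DV, ON, RR, WS → queue [BC, DV, ON, RR, WS]
Visit BC; enqueue BE, YV → queue [DV, ON, RR, WS, BE, YV]
Visit DV; enqueue HR, OZ, PB, SU → queue [ON, RR, WS, BE, YV, HR, OZ, PB, SU]
Visit ON; enqueue CB, KE → queue [RR, WS, BE, YV, HR, OZ, PB, SU, CB, KE]
Visit RR → queue [WS, BE, YV, HR, OZ, PB, SU, CB, KE]
Visit WS; enqueue DY, LF → queue [BE, YV, HR, OZ, PB, SU, CB, KE, DY, LF]
Visit BE; enqueue OD, UP → queue [YV, HR, OZ, PB, SU, CB, KE, DY, LF, OD, UP]
Visit YV → queue [HR, OZ, PB, SU, CB, KE, DY, LF, OD, UP]
Visit HR → queue [OZ, PB, SU, CB, KE, DY, LF, OD, UP]
Visit OZ → queue [PB, SU, CB, KE, DY, LF, OD, UP]
Visit PB → queue [SU, CB, KE, DY, LF, OD, UP]
Visit SU → queue [CB, KE, DY, LF, OD, UP]
Visit CB → queue [KE, DY, LF, OD, UP]
Visit KE → queue [DY, LF, OD, UP]
Visit DY → queue [LF, OD, UP]
Visit LF → queue [OD, UP]
Visit OD → queue [UP]
Visit UP → queue []

AA -> BC -> DV -> ON -> RR -> WS -> BE -> YV -> HR -> OZ -> PB -> SU -> CB -> KE -> DY -> LF -> OD -> UP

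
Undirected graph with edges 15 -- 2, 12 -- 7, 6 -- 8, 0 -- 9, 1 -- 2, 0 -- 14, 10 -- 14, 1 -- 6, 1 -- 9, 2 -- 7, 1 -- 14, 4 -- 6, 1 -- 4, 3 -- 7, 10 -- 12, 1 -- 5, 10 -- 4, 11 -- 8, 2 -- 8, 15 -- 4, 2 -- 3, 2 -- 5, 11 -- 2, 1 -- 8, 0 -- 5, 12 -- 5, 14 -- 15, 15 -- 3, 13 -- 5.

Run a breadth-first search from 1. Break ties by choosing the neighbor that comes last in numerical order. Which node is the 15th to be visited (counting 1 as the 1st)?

Visit 1; enqueue 14, 9, 8, 6, 5, 4, 2 → queue [14, 9, 8, 6, 5, 4, 2]
Visit 14; enqueue 15, 10, 0 → queue [9, 8, 6, 5, 4, 2, 15, 10, 0]
Visit 9 → queue [8, 6, 5, 4, 2, 15, 10, 0]
Visit 8; enqueue 11 → queue [6, 5, 4, 2, 15, 10, 0, 11]
Visit 6 → queue [5, 4, 2, 15, 10, 0, 11]
Visit 5; enqueue 13, 12 → queue [4, 2, 15, 10, 0, 11, 13, 12]
Visit 4 → queue [2, 15, 10, 0, 11, 13, 12]
Visit 2; enqueue 7, 3 → queue [15, 10, 0, 11, 13, 12, 7, 3]
Visit 15 → queue [10, 0, 11, 13, 12, 7, 3]
Visit 10 → queue [0, 11, 13, 12, 7, 3]
Visit 0 → queue [11, 13, 12, 7, 3]
Visit 11 → queue [13, 12, 7, 3]
Visit 13 → queue [12, 7, 3]
Visit 12 → queue [7, 3]
Visit 7 → queue [3]
Visit 3 → queue []

Visit order: 1, 14, 9, 8, 6, 5, 4, 2, 15, 10, 0, 11, 13, 12, 7, 3

7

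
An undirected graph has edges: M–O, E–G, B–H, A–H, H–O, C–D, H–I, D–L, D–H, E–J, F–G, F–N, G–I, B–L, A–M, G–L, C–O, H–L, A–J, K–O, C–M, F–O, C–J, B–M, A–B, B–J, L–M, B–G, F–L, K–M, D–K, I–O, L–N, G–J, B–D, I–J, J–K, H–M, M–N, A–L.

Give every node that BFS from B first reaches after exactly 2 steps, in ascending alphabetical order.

Level 0: B
Level 1: A, D, G, H, J, L, M
Level 2: C, E, F, I, K, N, O

C, E, F, I, K, N, O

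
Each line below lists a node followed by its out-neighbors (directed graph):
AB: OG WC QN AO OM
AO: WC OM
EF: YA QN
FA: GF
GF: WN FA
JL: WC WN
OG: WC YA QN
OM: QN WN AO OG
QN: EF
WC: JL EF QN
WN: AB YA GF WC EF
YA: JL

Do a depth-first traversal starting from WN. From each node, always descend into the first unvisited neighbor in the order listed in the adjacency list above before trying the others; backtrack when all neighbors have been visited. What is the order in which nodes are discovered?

Visit WN
WN → AB
AB → OG
OG → WC
WC → JL
WC → EF
EF → YA
EF → QN
AB → AO
AO → OM
WN → GF
GF → FA

WN, AB, OG, WC, JL, EF, YA, QN, AO, OM, GF, FA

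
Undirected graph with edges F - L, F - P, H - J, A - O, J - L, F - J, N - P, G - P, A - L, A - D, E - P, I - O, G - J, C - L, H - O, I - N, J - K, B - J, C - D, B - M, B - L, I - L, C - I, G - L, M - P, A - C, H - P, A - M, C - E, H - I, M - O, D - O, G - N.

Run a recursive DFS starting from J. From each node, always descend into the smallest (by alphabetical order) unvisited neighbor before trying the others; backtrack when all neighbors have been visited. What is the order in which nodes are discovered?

J -> B -> L -> A -> C -> D -> O -> H -> I -> N -> G -> P -> E -> F -> M -> K

Visit J
J → B
B → L
L → A
A → C
C → D
D → O
O → H
H → I
I → N
N → G
G → P
P → E
P → F
P → M
J → K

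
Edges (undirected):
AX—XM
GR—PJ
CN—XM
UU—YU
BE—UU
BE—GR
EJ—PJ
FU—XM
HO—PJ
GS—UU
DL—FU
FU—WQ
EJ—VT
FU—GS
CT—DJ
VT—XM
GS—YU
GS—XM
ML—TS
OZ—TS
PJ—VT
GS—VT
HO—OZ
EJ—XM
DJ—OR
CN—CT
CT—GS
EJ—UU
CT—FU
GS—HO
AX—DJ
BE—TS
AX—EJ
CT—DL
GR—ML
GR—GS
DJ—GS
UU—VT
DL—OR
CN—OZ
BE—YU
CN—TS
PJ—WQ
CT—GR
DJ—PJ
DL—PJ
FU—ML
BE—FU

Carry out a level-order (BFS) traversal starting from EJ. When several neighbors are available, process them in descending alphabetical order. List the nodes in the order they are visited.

Visit EJ; enqueue XM, VT, UU, PJ, AX → queue [XM, VT, UU, PJ, AX]
Visit XM; enqueue GS, FU, CN → queue [VT, UU, PJ, AX, GS, FU, CN]
Visit VT → queue [UU, PJ, AX, GS, FU, CN]
Visit UU; enqueue YU, BE → queue [PJ, AX, GS, FU, CN, YU, BE]
Visit PJ; enqueue WQ, HO, GR, DL, DJ → queue [AX, GS, FU, CN, YU, BE, WQ, HO, GR, DL, DJ]
Visit AX → queue [GS, FU, CN, YU, BE, WQ, HO, GR, DL, DJ]
Visit GS; enqueue CT → queue [FU, CN, YU, BE, WQ, HO, GR, DL, DJ, CT]
Visit FU; enqueue ML → queue [CN, YU, BE, WQ, HO, GR, DL, DJ, CT, ML]
Visit CN; enqueue TS, OZ → queue [YU, BE, WQ, HO, GR, DL, DJ, CT, ML, TS, OZ]
Visit YU → queue [BE, WQ, HO, GR, DL, DJ, CT, ML, TS, OZ]
Visit BE → queue [WQ, HO, GR, DL, DJ, CT, ML, TS, OZ]
Visit WQ → queue [HO, GR, DL, DJ, CT, ML, TS, OZ]
Visit HO → queue [GR, DL, DJ, CT, ML, TS, OZ]
Visit GR → queue [DL, DJ, CT, ML, TS, OZ]
Visit DL; enqueue OR → queue [DJ, CT, ML, TS, OZ, OR]
Visit DJ → queue [CT, ML, TS, OZ, OR]
Visit CT → queue [ML, TS, OZ, OR]
Visit ML → queue [TS, OZ, OR]
Visit TS → queue [OZ, OR]
Visit OZ → queue [OR]
Visit OR → queue []

EJ → XM → VT → UU → PJ → AX → GS → FU → CN → YU → BE → WQ → HO → GR → DL → DJ → CT → ML → TS → OZ → OR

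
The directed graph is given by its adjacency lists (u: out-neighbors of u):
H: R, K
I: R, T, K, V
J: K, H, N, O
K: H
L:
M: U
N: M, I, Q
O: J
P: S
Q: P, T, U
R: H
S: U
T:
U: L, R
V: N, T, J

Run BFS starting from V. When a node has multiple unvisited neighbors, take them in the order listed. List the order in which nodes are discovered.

V, N, T, J, M, I, Q, K, H, O, U, R, P, L, S

Visit V; enqueue N, T, J → queue [N, T, J]
Visit N; enqueue M, I, Q → queue [T, J, M, I, Q]
Visit T → queue [J, M, I, Q]
Visit J; enqueue K, H, O → queue [M, I, Q, K, H, O]
Visit M; enqueue U → queue [I, Q, K, H, O, U]
Visit I; enqueue R → queue [Q, K, H, O, U, R]
Visit Q; enqueue P → queue [K, H, O, U, R, P]
Visit K → queue [H, O, U, R, P]
Visit H → queue [O, U, R, P]
Visit O → queue [U, R, P]
Visit U; enqueue L → queue [R, P, L]
Visit R → queue [P, L]
Visit P; enqueue S → queue [L, S]
Visit L → queue [S]
Visit S → queue []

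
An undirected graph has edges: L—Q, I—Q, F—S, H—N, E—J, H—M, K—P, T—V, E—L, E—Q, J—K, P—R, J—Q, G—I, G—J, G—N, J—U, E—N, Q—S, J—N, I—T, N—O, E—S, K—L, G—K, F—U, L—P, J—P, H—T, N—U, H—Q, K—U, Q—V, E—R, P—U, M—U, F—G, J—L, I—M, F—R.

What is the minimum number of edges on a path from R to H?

3

Level 0: R
Level 1: E, F, P
Level 2: G, J, K, L, N, Q, S, U
Level 3: H, I, M, O, V
Level 4: T
H first appears at level 3.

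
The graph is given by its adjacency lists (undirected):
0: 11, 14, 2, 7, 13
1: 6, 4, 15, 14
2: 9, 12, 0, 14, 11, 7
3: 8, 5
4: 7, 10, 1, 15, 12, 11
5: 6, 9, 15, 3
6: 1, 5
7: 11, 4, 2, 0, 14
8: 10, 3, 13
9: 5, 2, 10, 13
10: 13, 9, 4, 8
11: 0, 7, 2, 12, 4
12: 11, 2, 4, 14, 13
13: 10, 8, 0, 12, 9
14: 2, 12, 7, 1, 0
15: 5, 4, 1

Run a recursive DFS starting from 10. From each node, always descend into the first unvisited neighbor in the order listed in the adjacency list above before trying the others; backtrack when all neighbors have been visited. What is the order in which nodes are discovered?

10 → 13 → 8 → 3 → 5 → 6 → 1 → 4 → 7 → 11 → 0 → 14 → 2 → 9 → 12 → 15

Visit 10
10 → 13
13 → 8
8 → 3
3 → 5
5 → 6
6 → 1
1 → 4
4 → 7
7 → 11
11 → 0
0 → 14
14 → 2
2 → 9
2 → 12
4 → 15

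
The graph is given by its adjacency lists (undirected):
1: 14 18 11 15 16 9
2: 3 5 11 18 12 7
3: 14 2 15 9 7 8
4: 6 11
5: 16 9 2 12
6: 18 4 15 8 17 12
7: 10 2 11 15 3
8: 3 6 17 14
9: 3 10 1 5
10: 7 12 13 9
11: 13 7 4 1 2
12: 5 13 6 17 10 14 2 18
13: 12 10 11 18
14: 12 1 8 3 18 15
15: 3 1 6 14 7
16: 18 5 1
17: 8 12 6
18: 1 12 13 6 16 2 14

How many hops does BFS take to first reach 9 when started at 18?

Level 0: 18
Level 1: 1, 2, 6, 12, 13, 14, 16
Level 2: 3, 4, 5, 7, 8, 9, 10, 11, 15, 17
9 first appears at level 2.

2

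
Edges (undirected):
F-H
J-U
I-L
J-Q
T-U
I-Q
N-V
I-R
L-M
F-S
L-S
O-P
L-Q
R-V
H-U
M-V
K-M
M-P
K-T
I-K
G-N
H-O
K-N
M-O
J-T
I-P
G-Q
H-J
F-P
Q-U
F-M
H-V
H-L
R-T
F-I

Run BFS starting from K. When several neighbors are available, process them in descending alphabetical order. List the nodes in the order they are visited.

K -> T -> N -> M -> I -> U -> R -> J -> V -> G -> P -> O -> L -> F -> Q -> H -> S

Visit K; enqueue T, N, M, I → queue [T, N, M, I]
Visit T; enqueue U, R, J → queue [N, M, I, U, R, J]
Visit N; enqueue V, G → queue [M, I, U, R, J, V, G]
Visit M; enqueue P, O, L, F → queue [I, U, R, J, V, G, P, O, L, F]
Visit I; enqueue Q → queue [U, R, J, V, G, P, O, L, F, Q]
Visit U; enqueue H → queue [R, J, V, G, P, O, L, F, Q, H]
Visit R → queue [J, V, G, P, O, L, F, Q, H]
Visit J → queue [V, G, P, O, L, F, Q, H]
Visit V → queue [G, P, O, L, F, Q, H]
Visit G → queue [P, O, L, F, Q, H]
Visit P → queue [O, L, F, Q, H]
Visit O → queue [L, F, Q, H]
Visit L; enqueue S → queue [F, Q, H, S]
Visit F → queue [Q, H, S]
Visit Q → queue [H, S]
Visit H → queue [S]
Visit S → queue []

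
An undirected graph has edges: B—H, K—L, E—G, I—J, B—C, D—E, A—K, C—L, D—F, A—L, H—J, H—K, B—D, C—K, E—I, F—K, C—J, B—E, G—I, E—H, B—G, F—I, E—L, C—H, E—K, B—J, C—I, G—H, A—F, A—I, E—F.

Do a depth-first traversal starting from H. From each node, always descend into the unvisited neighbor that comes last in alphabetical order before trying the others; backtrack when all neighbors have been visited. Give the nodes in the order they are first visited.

H K L E I J C B G D F A

Visit H
H → K
K → L
L → E
E → I
I → J
J → C
C → B
B → G
B → D
D → F
F → A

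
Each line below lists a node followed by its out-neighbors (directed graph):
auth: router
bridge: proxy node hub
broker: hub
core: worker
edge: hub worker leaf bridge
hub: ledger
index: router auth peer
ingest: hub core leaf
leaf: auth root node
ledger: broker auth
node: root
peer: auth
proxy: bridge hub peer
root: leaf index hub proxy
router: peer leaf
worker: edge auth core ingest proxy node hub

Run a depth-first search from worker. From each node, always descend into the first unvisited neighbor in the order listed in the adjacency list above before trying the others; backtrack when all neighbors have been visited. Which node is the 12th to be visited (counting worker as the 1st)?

proxy

Visit worker
worker → edge
edge → hub
hub → ledger
ledger → broker
ledger → auth
auth → router
router → peer
router → leaf
leaf → root
root → index
root → proxy
proxy → bridge
bridge → node
worker → core
worker → ingest

Visit order: worker, edge, hub, ledger, broker, auth, router, peer, leaf, root, index, proxy, bridge, node, core, ingest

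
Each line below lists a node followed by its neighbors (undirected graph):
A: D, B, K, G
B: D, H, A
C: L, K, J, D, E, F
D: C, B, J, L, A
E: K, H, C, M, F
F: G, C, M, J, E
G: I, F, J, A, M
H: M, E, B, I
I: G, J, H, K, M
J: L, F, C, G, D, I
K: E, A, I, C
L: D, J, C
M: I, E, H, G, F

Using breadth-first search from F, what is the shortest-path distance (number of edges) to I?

2

Level 0: F
Level 1: C, E, G, J, M
Level 2: A, D, H, I, K, L
Level 3: B
I first appears at level 2.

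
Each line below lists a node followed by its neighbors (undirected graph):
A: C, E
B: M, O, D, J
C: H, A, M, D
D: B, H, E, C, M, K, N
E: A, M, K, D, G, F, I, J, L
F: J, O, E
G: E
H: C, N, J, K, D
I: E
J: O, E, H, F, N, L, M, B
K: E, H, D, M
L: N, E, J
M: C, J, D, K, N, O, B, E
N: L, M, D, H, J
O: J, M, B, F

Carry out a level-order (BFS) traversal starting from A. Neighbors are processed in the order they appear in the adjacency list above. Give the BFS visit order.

Visit A; enqueue C, E → queue [C, E]
Visit C; enqueue H, M, D → queue [E, H, M, D]
Visit E; enqueue K, G, F, I, J, L → queue [H, M, D, K, G, F, I, J, L]
Visit H; enqueue N → queue [M, D, K, G, F, I, J, L, N]
Visit M; enqueue O, B → queue [D, K, G, F, I, J, L, N, O, B]
Visit D → queue [K, G, F, I, J, L, N, O, B]
Visit K → queue [G, F, I, J, L, N, O, B]
Visit G → queue [F, I, J, L, N, O, B]
Visit F → queue [I, J, L, N, O, B]
Visit I → queue [J, L, N, O, B]
Visit J → queue [L, N, O, B]
Visit L → queue [N, O, B]
Visit N → queue [O, B]
Visit O → queue [B]
Visit B → queue []

A, C, E, H, M, D, K, G, F, I, J, L, N, O, B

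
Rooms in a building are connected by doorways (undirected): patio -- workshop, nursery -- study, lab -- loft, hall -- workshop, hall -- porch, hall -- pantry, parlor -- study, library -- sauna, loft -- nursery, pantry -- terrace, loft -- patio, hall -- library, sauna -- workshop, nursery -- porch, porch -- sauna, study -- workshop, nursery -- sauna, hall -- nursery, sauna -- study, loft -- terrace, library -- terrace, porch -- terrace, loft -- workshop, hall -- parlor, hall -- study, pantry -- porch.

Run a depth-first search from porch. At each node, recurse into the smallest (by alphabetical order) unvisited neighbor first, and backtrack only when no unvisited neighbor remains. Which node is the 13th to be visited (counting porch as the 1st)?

Visit porch
porch → hall
hall → library
library → sauna
sauna → nursery
nursery → loft
loft → lab
loft → patio
patio → workshop
workshop → study
study → parlor
loft → terrace
terrace → pantry

Visit order: porch, hall, library, sauna, nursery, loft, lab, patio, workshop, study, parlor, terrace, pantry

pantry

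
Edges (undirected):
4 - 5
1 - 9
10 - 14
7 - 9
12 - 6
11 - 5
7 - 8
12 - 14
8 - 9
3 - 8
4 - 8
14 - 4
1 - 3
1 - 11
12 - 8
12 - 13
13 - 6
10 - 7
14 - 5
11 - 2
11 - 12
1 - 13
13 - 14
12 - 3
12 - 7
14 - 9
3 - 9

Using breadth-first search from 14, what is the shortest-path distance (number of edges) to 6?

2

Level 0: 14
Level 1: 4, 5, 9, 10, 12, 13
Level 2: 1, 3, 6, 7, 8, 11
Level 3: 2
6 first appears at level 2.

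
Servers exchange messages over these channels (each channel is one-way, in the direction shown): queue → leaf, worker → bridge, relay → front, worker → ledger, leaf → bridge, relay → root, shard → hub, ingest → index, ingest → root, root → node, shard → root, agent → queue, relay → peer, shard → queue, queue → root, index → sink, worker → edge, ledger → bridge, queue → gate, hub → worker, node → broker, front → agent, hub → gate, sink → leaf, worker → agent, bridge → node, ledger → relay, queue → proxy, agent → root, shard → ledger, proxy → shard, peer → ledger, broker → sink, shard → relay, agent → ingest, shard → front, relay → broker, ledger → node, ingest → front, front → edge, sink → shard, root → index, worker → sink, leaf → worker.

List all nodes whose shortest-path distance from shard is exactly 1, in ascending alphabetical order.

front, hub, ledger, queue, relay, root

Level 0: shard
Level 1: front, hub, ledger, queue, relay, root
Level 2: agent, bridge, broker, edge, gate, index, leaf, node, peer, proxy, worker
Level 3: ingest, sink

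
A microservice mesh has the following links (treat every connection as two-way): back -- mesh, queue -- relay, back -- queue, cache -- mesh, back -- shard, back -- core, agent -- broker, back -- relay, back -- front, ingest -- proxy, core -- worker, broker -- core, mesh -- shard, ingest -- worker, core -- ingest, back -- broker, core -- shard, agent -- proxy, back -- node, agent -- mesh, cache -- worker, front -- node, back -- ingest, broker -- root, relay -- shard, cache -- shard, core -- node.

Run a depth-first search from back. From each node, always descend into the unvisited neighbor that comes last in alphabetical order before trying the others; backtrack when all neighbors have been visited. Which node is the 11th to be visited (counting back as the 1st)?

Visit back
back → shard
shard → relay
relay → queue
shard → mesh
mesh → cache
cache → worker
worker → ingest
ingest → proxy
proxy → agent
agent → broker
broker → root
broker → core
core → node
node → front

Visit order: back, shard, relay, queue, mesh, cache, worker, ingest, proxy, agent, broker, root, core, node, front

broker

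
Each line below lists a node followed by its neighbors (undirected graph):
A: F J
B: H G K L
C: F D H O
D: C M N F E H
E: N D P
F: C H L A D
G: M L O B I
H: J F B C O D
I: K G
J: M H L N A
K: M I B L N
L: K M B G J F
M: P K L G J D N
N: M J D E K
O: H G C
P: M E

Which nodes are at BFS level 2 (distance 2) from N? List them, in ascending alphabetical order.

A, B, C, F, G, H, I, L, P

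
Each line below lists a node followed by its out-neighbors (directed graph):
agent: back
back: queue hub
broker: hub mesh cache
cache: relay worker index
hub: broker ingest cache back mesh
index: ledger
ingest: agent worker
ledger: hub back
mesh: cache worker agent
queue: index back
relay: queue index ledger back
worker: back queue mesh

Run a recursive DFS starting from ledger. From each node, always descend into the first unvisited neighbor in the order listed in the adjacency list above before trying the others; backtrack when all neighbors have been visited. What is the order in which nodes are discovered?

ledger, hub, broker, mesh, cache, relay, queue, index, back, worker, agent, ingest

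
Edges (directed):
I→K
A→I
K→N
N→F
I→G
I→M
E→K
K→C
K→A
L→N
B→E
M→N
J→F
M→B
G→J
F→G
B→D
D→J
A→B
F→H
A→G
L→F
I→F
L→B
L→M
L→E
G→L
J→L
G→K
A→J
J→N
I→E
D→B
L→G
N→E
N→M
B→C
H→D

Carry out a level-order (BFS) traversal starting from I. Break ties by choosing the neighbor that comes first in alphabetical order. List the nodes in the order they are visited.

Visit I; enqueue E, F, G, K, M → queue [E, F, G, K, M]
Visit E → queue [F, G, K, M]
Visit F; enqueue H → queue [G, K, M, H]
Visit G; enqueue J, L → queue [K, M, H, J, L]
Visit K; enqueue A, C, N → queue [M, H, J, L, A, C, N]
Visit M; enqueue B → queue [H, J, L, A, C, N, B]
Visit H; enqueue D → queue [J, L, A, C, N, B, D]
Visit J → queue [L, A, C, N, B, D]
Visit L → queue [A, C, N, B, D]
Visit A → queue [C, N, B, D]
Visit C → queue [N, B, D]
Visit N → queue [B, D]
Visit B → queue [D]
Visit D → queue []

I, E, F, G, K, M, H, J, L, A, C, N, B, D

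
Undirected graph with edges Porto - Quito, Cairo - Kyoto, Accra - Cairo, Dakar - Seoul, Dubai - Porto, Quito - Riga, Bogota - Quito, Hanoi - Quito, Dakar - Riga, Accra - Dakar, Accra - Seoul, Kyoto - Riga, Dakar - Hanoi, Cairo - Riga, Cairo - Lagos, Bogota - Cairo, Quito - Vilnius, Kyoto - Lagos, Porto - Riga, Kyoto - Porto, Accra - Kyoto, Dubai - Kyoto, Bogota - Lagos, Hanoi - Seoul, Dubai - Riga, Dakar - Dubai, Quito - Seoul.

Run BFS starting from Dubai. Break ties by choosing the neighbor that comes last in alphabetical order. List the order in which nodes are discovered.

Visit Dubai; enqueue Riga, Porto, Kyoto, Dakar → queue [Riga, Porto, Kyoto, Dakar]
Visit Riga; enqueue Quito, Cairo → queue [Porto, Kyoto, Dakar, Quito, Cairo]
Visit Porto → queue [Kyoto, Dakar, Quito, Cairo]
Visit Kyoto; enqueue Lagos, Accra → queue [Dakar, Quito, Cairo, Lagos, Accra]
Visit Dakar; enqueue Seoul, Hanoi → queue [Quito, Cairo, Lagos, Accra, Seoul, Hanoi]
Visit Quito; enqueue Vilnius, Bogota → queue [Cairo, Lagos, Accra, Seoul, Hanoi, Vilnius, Bogota]
Visit Cairo → queue [Lagos, Accra, Seoul, Hanoi, Vilnius, Bogota]
Visit Lagos → queue [Accra, Seoul, Hanoi, Vilnius, Bogota]
Visit Accra → queue [Seoul, Hanoi, Vilnius, Bogota]
Visit Seoul → queue [Hanoi, Vilnius, Bogota]
Visit Hanoi → queue [Vilnius, Bogota]
Visit Vilnius → queue [Bogota]
Visit Bogota → queue []

Dubai → Riga → Porto → Kyoto → Dakar → Quito → Cairo → Lagos → Accra → Seoul → Hanoi → Vilnius → Bogota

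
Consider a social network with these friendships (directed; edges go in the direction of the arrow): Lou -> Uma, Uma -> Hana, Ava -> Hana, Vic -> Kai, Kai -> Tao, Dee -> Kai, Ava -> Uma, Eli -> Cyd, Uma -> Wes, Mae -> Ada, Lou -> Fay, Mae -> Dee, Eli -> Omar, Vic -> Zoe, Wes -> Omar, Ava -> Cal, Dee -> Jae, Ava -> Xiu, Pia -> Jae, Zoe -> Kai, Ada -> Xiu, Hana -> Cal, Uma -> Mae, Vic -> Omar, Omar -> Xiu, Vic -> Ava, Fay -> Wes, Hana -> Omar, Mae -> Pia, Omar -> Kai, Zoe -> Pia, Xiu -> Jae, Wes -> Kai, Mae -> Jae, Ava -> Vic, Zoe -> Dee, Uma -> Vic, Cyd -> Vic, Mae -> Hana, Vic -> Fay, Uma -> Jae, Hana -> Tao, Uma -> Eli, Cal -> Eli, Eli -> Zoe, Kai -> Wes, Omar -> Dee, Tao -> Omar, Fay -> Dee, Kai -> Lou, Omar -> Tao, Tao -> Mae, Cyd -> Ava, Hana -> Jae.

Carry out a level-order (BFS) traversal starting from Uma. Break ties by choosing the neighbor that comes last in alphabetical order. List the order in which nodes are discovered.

Uma, Wes, Vic, Mae, Jae, Hana, Eli, Omar, Kai, Zoe, Fay, Ava, Pia, Dee, Ada, Tao, Cal, Cyd, Xiu, Lou

Visit Uma; enqueue Wes, Vic, Mae, Jae, Hana, Eli → queue [Wes, Vic, Mae, Jae, Hana, Eli]
Visit Wes; enqueue Omar, Kai → queue [Vic, Mae, Jae, Hana, Eli, Omar, Kai]
Visit Vic; enqueue Zoe, Fay, Ava → queue [Mae, Jae, Hana, Eli, Omar, Kai, Zoe, Fay, Ava]
Visit Mae; enqueue Pia, Dee, Ada → queue [Jae, Hana, Eli, Omar, Kai, Zoe, Fay, Ava, Pia, Dee, Ada]
Visit Jae → queue [Hana, Eli, Omar, Kai, Zoe, Fay, Ava, Pia, Dee, Ada]
Visit Hana; enqueue Tao, Cal → queue [Eli, Omar, Kai, Zoe, Fay, Ava, Pia, Dee, Ada, Tao, Cal]
Visit Eli; enqueue Cyd → queue [Omar, Kai, Zoe, Fay, Ava, Pia, Dee, Ada, Tao, Cal, Cyd]
Visit Omar; enqueue Xiu → queue [Kai, Zoe, Fay, Ava, Pia, Dee, Ada, Tao, Cal, Cyd, Xiu]
Visit Kai; enqueue Lou → queue [Zoe, Fay, Ava, Pia, Dee, Ada, Tao, Cal, Cyd, Xiu, Lou]
Visit Zoe → queue [Fay, Ava, Pia, Dee, Ada, Tao, Cal, Cyd, Xiu, Lou]
Visit Fay → queue [Ava, Pia, Dee, Ada, Tao, Cal, Cyd, Xiu, Lou]
Visit Ava → queue [Pia, Dee, Ada, Tao, Cal, Cyd, Xiu, Lou]
Visit Pia → queue [Dee, Ada, Tao, Cal, Cyd, Xiu, Lou]
Visit Dee → queue [Ada, Tao, Cal, Cyd, Xiu, Lou]
Visit Ada → queue [Tao, Cal, Cyd, Xiu, Lou]
Visit Tao → queue [Cal, Cyd, Xiu, Lou]
Visit Cal → queue [Cyd, Xiu, Lou]
Visit Cyd → queue [Xiu, Lou]
Visit Xiu → queue [Lou]
Visit Lou → queue []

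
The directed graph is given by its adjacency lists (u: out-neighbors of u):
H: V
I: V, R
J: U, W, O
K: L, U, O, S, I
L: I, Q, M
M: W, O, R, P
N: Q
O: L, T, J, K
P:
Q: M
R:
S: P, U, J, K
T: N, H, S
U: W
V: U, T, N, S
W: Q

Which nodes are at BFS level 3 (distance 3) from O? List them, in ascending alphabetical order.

P, R, V

Level 0: O
Level 1: J, K, L, T
Level 2: H, I, M, N, Q, S, U, W
Level 3: P, R, V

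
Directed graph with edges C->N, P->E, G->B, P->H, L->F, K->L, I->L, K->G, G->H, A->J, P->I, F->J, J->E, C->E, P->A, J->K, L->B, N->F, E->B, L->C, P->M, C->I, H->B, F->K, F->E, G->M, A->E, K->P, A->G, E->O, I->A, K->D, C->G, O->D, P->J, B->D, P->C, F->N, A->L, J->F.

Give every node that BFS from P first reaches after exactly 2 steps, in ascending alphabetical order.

Level 0: P
Level 1: A, C, E, H, I, J, M
Level 2: B, F, G, K, L, N, O
Level 3: D

B, F, G, K, L, N, O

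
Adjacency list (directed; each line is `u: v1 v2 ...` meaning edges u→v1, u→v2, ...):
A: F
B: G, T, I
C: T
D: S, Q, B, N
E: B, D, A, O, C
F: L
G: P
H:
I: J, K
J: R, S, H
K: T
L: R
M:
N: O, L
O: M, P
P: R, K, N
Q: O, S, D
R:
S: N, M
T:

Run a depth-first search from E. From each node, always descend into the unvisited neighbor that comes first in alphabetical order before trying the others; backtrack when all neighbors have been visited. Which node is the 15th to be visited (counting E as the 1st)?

J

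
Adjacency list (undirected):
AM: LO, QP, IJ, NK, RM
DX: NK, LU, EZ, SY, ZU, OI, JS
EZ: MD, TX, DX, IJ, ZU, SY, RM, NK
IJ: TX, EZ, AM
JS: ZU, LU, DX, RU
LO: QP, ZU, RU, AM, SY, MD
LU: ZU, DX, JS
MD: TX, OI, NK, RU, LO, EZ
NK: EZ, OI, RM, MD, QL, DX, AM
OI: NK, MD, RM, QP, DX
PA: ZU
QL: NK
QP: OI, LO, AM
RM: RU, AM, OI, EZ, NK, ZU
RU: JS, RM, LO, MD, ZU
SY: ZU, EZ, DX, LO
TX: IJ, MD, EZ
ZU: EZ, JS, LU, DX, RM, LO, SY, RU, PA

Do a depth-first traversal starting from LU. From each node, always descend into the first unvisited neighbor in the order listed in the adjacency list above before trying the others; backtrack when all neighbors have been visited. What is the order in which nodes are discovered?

LU, ZU, EZ, MD, TX, IJ, AM, LO, QP, OI, NK, RM, RU, JS, DX, SY, QL, PA

Visit LU
LU → ZU
ZU → EZ
EZ → MD
MD → TX
TX → IJ
IJ → AM
AM → LO
LO → QP
QP → OI
OI → NK
NK → RM
RM → RU
RU → JS
JS → DX
DX → SY
NK → QL
ZU → PA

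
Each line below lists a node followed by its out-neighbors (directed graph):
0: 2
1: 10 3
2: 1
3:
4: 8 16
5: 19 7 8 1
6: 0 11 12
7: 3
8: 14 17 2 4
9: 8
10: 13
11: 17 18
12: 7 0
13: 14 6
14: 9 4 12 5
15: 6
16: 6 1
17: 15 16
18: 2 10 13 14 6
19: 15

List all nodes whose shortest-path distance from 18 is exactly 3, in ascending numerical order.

Level 0: 18
Level 1: 2, 6, 10, 13, 14
Level 2: 0, 1, 4, 5, 9, 11, 12
Level 3: 3, 7, 8, 16, 17, 19
Level 4: 15

3, 7, 8, 16, 17, 19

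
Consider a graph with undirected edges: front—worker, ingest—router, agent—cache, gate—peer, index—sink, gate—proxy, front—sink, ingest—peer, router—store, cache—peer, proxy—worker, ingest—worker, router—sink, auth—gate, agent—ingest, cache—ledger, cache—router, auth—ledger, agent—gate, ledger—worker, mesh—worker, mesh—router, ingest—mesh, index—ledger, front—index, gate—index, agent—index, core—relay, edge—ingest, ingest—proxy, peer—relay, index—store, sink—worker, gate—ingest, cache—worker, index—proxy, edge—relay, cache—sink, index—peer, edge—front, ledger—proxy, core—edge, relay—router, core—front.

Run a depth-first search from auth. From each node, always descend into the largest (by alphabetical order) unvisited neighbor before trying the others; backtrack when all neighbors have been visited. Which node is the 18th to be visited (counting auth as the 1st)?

mesh

Visit auth
auth → ledger
ledger → worker
worker → sink
sink → router
router → store
store → index
index → proxy
proxy → ingest
ingest → peer
peer → relay
relay → edge
edge → front
front → core
peer → gate
gate → agent
agent → cache
ingest → mesh

Visit order: auth, ledger, worker, sink, router, store, index, proxy, ingest, peer, relay, edge, front, core, gate, agent, cache, mesh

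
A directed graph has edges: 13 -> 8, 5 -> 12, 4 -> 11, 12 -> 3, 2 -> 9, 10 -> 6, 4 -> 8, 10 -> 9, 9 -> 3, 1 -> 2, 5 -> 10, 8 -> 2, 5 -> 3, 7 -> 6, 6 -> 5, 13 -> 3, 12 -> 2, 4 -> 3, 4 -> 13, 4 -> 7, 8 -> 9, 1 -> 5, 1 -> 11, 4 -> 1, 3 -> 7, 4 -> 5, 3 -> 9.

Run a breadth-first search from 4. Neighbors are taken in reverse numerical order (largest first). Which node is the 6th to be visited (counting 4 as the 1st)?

5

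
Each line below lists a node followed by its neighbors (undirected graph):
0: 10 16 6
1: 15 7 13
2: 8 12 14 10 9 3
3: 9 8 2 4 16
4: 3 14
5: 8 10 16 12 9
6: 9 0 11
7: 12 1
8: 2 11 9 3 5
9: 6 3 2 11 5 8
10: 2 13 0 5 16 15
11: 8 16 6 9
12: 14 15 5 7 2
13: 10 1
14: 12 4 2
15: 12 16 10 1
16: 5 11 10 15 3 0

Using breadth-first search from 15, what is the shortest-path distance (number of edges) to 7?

Level 0: 15
Level 1: 1, 10, 12, 16
Level 2: 0, 2, 3, 5, 7, 11, 13, 14
Level 3: 4, 6, 8, 9
7 first appears at level 2.

2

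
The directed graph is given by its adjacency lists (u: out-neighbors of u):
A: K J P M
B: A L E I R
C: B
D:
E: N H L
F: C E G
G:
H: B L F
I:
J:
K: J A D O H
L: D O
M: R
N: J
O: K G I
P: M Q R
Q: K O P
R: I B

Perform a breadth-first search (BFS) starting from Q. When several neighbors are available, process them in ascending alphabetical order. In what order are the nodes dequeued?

Q → K → O → P → A → D → H → J → G → I → M → R → B → F → L → E → C → N

Visit Q; enqueue K, O, P → queue [K, O, P]
Visit K; enqueue A, D, H, J → queue [O, P, A, D, H, J]
Visit O; enqueue G, I → queue [P, A, D, H, J, G, I]
Visit P; enqueue M, R → queue [A, D, H, J, G, I, M, R]
Visit A → queue [D, H, J, G, I, M, R]
Visit D → queue [H, J, G, I, M, R]
Visit H; enqueue B, F, L → queue [J, G, I, M, R, B, F, L]
Visit J → queue [G, I, M, R, B, F, L]
Visit G → queue [I, M, R, B, F, L]
Visit I → queue [M, R, B, F, L]
Visit M → queue [R, B, F, L]
Visit R → queue [B, F, L]
Visit B; enqueue E → queue [F, L, E]
Visit F; enqueue C → queue [L, E, C]
Visit L → queue [E, C]
Visit E; enqueue N → queue [C, N]
Visit C → queue [N]
Visit N → queue []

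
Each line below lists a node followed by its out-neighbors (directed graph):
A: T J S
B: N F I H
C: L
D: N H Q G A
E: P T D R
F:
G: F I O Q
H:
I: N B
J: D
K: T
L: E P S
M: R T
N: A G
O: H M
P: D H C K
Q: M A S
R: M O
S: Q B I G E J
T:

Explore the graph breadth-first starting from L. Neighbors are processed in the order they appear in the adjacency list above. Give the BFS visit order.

L, E, P, S, T, D, R, H, C, K, Q, B, I, G, J, N, A, M, O, F

Visit L; enqueue E, P, S → queue [E, P, S]
Visit E; enqueue T, D, R → queue [P, S, T, D, R]
Visit P; enqueue H, C, K → queue [S, T, D, R, H, C, K]
Visit S; enqueue Q, B, I, G, J → queue [T, D, R, H, C, K, Q, B, I, G, J]
Visit T → queue [D, R, H, C, K, Q, B, I, G, J]
Visit D; enqueue N, A → queue [R, H, C, K, Q, B, I, G, J, N, A]
Visit R; enqueue M, O → queue [H, C, K, Q, B, I, G, J, N, A, M, O]
Visit H → queue [C, K, Q, B, I, G, J, N, A, M, O]
Visit C → queue [K, Q, B, I, G, J, N, A, M, O]
Visit K → queue [Q, B, I, G, J, N, A, M, O]
Visit Q → queue [B, I, G, J, N, A, M, O]
Visit B; enqueue F → queue [I, G, J, N, A, M, O, F]
Visit I → queue [G, J, N, A, M, O, F]
Visit G → queue [J, N, A, M, O, F]
Visit J → queue [N, A, M, O, F]
Visit N → queue [A, M, O, F]
Visit A → queue [M, O, F]
Visit M → queue [O, F]
Visit O → queue [F]
Visit F → queue []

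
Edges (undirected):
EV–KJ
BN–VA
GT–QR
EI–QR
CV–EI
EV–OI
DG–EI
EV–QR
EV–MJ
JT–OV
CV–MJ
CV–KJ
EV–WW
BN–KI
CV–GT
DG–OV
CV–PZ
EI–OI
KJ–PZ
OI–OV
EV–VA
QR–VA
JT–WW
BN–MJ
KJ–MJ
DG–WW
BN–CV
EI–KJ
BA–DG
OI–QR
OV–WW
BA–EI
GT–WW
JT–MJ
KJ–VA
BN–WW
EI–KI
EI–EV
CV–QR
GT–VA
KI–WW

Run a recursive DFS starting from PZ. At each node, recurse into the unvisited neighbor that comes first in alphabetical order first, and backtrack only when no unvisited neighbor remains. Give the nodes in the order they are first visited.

PZ, CV, BN, KI, EI, BA, DG, OV, JT, MJ, EV, KJ, VA, GT, QR, OI, WW

Visit PZ
PZ → CV
CV → BN
BN → KI
KI → EI
EI → BA
BA → DG
DG → OV
OV → JT
JT → MJ
MJ → EV
EV → KJ
KJ → VA
VA → GT
GT → QR
QR → OI
GT → WW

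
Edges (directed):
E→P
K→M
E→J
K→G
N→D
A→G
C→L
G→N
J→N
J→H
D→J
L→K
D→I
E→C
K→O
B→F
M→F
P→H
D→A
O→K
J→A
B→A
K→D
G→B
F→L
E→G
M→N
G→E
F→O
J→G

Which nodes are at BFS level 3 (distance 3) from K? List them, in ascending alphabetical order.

Level 0: K
Level 1: D, G, M, O
Level 2: A, B, E, F, I, J, N
Level 3: C, H, L, P

C, H, L, P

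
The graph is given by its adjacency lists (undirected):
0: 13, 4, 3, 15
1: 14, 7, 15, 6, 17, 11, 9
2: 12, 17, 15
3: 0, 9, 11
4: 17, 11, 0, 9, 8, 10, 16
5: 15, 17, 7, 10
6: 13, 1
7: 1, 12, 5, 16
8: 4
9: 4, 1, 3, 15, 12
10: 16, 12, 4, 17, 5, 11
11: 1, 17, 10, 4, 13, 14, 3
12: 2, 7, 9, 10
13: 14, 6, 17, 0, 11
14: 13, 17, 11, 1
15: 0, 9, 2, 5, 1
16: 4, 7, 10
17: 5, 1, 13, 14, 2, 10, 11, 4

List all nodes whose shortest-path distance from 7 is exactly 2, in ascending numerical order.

2, 4, 6, 9, 10, 11, 14, 15, 17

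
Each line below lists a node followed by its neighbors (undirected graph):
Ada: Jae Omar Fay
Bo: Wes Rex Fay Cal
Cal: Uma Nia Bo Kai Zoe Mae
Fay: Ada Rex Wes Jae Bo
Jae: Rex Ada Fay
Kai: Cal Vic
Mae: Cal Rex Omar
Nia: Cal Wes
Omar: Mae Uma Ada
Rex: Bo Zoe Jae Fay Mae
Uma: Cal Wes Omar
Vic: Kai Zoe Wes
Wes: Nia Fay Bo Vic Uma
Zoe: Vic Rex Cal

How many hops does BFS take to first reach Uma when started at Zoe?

2

Level 0: Zoe
Level 1: Cal, Rex, Vic
Level 2: Bo, Fay, Jae, Kai, Mae, Nia, Uma, Wes
Level 3: Ada, Omar
Uma first appears at level 2.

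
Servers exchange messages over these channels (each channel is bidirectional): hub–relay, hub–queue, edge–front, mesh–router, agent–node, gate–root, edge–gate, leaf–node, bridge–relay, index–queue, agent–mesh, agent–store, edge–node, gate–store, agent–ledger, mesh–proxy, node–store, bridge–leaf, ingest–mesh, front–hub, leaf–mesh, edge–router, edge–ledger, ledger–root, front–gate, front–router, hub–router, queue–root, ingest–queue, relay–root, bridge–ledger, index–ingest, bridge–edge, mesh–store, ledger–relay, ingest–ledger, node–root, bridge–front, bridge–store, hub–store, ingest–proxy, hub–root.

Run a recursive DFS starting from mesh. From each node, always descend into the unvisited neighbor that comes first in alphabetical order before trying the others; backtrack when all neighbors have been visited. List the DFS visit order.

Visit mesh
mesh → agent
agent → ledger
ledger → bridge
bridge → edge
edge → front
front → gate
gate → root
root → hub
hub → queue
queue → index
index → ingest
ingest → proxy
hub → relay
hub → router
hub → store
store → node
node → leaf

mesh, agent, ledger, bridge, edge, front, gate, root, hub, queue, index, ingest, proxy, relay, router, store, node, leaf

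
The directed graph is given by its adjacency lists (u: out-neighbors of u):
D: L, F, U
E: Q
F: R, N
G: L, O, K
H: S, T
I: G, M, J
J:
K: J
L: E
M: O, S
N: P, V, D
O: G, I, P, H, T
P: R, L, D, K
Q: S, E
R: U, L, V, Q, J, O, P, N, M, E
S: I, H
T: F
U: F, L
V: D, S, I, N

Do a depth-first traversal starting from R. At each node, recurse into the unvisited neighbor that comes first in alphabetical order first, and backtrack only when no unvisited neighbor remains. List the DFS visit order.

Visit R
R → E
E → Q
Q → S
S → H
H → T
T → F
F → N
N → D
D → L
D → U
N → P
P → K
K → J
N → V
V → I
I → G
G → O
I → M

R E Q S H T F N D L U P K J V I G O M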